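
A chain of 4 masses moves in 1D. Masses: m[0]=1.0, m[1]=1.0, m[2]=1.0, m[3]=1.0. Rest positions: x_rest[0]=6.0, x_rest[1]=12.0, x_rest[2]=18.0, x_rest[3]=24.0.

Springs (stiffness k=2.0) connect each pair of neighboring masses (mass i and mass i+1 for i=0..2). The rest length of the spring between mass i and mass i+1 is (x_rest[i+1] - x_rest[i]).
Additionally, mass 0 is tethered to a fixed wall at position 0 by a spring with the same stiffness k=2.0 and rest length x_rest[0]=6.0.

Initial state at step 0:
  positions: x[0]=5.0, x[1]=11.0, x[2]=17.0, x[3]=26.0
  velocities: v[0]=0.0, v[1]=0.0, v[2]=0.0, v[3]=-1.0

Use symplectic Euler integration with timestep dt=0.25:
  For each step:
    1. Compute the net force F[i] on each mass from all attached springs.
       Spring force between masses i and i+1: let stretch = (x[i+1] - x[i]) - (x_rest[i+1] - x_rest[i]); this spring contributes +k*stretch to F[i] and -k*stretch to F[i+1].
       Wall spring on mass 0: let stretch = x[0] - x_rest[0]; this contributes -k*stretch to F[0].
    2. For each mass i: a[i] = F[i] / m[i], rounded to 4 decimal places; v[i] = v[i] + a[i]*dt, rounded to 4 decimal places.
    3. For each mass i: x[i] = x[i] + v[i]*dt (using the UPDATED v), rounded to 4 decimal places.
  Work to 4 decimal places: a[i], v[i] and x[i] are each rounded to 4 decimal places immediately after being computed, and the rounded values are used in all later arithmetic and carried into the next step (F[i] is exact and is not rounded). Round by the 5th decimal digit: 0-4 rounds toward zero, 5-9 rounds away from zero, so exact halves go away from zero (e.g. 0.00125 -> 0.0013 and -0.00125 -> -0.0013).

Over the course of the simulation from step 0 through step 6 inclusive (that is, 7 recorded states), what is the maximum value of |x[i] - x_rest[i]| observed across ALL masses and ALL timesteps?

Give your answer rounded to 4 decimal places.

Step 0: x=[5.0000 11.0000 17.0000 26.0000] v=[0.0000 0.0000 0.0000 -1.0000]
Step 1: x=[5.1250 11.0000 17.3750 25.3750] v=[0.5000 0.0000 1.5000 -2.5000]
Step 2: x=[5.3438 11.0625 17.9531 24.5000] v=[0.8750 0.2500 2.3125 -3.5000]
Step 3: x=[5.6094 11.2715 18.4883 23.5566] v=[1.0625 0.8360 2.1407 -3.7735]
Step 4: x=[5.8816 11.6749 18.7549 22.7297] v=[1.0889 1.6134 1.0665 -3.3077]
Step 5: x=[6.1428 12.2391 18.6334 22.1559] v=[1.0448 2.2568 -0.4861 -2.2951]
Step 6: x=[6.3982 12.8406 18.1529 21.8918] v=[1.0216 2.4058 -1.9220 -1.0564]
Max displacement = 2.1082

Answer: 2.1082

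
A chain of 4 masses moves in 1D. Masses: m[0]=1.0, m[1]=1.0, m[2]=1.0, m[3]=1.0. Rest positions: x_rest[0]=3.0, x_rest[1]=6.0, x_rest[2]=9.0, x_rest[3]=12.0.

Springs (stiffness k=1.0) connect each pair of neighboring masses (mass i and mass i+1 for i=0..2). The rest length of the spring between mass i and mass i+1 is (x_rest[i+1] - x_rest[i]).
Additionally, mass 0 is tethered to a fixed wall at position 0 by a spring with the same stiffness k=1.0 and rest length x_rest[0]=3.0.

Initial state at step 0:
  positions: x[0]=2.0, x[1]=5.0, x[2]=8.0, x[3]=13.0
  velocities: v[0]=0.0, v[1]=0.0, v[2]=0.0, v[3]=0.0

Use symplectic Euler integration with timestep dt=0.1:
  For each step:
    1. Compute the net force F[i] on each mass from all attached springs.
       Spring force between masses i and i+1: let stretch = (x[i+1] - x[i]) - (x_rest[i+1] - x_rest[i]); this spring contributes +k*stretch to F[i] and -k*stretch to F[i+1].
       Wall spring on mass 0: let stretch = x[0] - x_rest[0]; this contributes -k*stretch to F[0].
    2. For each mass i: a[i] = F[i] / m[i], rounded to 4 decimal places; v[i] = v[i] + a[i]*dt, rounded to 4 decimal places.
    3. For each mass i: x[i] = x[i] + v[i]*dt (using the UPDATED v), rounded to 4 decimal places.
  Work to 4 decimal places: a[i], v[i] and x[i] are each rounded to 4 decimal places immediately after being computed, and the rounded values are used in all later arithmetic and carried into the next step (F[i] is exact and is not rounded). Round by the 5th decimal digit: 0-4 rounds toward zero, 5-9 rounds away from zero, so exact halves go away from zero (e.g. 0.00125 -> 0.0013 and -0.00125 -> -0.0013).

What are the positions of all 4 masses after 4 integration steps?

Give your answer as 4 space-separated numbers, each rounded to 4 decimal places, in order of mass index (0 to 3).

Step 0: x=[2.0000 5.0000 8.0000 13.0000] v=[0.0000 0.0000 0.0000 0.0000]
Step 1: x=[2.0100 5.0000 8.0200 12.9800] v=[0.1000 0.0000 0.2000 -0.2000]
Step 2: x=[2.0298 5.0003 8.0594 12.9404] v=[0.1980 0.0030 0.3940 -0.3960]
Step 3: x=[2.0590 5.0015 8.1170 12.8820] v=[0.2921 0.0119 0.5762 -0.5841]
Step 4: x=[2.0971 5.0044 8.1911 12.8059] v=[0.3805 0.0292 0.7412 -0.7606]

Answer: 2.0971 5.0044 8.1911 12.8059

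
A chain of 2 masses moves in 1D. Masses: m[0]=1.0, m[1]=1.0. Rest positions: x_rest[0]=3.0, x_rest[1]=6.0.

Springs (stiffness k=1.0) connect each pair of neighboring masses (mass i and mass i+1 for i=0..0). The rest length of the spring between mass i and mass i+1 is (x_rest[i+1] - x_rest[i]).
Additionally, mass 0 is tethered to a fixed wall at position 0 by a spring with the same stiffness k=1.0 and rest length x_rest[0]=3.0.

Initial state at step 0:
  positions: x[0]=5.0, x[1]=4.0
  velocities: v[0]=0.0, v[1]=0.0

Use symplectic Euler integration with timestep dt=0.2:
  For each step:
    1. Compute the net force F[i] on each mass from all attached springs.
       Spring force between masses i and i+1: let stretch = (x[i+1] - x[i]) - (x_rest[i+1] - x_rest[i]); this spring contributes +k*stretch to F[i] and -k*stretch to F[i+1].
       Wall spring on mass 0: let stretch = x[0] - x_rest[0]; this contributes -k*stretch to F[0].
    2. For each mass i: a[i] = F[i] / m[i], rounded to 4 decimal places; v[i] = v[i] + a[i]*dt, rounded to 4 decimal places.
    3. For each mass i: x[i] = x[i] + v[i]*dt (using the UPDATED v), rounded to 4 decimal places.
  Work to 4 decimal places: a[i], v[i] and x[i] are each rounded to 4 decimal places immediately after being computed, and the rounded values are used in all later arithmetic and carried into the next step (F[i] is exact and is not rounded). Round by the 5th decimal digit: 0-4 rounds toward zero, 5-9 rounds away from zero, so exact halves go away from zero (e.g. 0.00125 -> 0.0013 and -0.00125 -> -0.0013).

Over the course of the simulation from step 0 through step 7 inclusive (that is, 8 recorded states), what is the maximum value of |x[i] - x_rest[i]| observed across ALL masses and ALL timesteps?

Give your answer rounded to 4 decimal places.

Answer: 2.0143

Derivation:
Step 0: x=[5.0000 4.0000] v=[0.0000 0.0000]
Step 1: x=[4.7600 4.1600] v=[-1.2000 0.8000]
Step 2: x=[4.3056 4.4640] v=[-2.2720 1.5200]
Step 3: x=[3.6853 4.8817] v=[-3.1014 2.0883]
Step 4: x=[2.9655 5.3715] v=[-3.5992 2.4490]
Step 5: x=[2.2233 5.8851] v=[-3.7111 2.5678]
Step 6: x=[1.5386 6.3722] v=[-3.4234 2.4354]
Step 7: x=[0.9857 6.7859] v=[-2.7644 2.0687]
Max displacement = 2.0143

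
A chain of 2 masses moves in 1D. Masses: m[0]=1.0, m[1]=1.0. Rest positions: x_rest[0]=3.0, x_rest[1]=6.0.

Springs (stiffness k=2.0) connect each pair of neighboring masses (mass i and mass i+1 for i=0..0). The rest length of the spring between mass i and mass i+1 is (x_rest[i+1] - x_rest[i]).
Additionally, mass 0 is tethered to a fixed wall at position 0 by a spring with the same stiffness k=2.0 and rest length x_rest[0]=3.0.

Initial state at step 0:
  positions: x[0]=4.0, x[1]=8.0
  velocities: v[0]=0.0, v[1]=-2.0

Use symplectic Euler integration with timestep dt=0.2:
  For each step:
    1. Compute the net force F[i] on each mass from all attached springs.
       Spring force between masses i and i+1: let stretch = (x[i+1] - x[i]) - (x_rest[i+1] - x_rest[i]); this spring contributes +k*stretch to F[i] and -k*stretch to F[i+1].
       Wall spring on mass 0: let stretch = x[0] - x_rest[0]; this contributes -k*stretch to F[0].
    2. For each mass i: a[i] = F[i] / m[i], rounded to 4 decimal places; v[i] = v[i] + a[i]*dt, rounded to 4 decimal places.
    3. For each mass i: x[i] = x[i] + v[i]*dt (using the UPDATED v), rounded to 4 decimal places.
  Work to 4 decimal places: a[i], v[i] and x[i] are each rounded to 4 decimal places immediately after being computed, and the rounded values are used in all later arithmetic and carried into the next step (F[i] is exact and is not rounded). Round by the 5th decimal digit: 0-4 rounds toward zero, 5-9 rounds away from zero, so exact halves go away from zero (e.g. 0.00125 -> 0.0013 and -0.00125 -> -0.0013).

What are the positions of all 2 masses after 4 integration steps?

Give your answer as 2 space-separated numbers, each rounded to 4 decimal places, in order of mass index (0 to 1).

Step 0: x=[4.0000 8.0000] v=[0.0000 -2.0000]
Step 1: x=[4.0000 7.5200] v=[0.0000 -2.4000]
Step 2: x=[3.9616 6.9984] v=[-0.1920 -2.6080]
Step 3: x=[3.8492 6.4739] v=[-0.5619 -2.6227]
Step 4: x=[3.6389 5.9794] v=[-1.0517 -2.4726]

Answer: 3.6389 5.9794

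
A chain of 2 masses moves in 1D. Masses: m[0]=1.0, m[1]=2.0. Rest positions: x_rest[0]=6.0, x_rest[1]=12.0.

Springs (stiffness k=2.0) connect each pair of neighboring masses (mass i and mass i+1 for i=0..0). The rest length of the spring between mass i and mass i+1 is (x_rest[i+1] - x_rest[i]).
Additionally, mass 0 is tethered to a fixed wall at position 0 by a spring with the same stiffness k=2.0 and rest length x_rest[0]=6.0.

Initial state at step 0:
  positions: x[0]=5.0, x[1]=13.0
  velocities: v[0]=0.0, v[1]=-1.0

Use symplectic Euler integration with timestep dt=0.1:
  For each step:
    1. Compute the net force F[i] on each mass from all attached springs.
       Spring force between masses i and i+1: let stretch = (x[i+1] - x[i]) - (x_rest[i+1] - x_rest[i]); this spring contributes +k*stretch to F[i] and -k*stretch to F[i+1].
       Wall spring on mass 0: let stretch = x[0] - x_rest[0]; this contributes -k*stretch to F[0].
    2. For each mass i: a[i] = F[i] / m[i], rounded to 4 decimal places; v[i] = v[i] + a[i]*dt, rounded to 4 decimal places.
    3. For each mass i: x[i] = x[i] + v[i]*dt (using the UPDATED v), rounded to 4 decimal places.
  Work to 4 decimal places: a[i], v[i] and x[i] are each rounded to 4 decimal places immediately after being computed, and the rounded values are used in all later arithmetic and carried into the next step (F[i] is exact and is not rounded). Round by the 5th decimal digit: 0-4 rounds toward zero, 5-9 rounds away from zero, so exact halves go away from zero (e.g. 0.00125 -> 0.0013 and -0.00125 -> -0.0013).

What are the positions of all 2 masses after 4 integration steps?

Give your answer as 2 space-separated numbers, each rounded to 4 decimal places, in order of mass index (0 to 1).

Step 0: x=[5.0000 13.0000] v=[0.0000 -1.0000]
Step 1: x=[5.0600 12.8800] v=[0.6000 -1.2000]
Step 2: x=[5.1752 12.7418] v=[1.1520 -1.3820]
Step 3: x=[5.3382 12.5879] v=[1.6303 -1.5387]
Step 4: x=[5.5395 12.4215] v=[2.0126 -1.6637]

Answer: 5.5395 12.4215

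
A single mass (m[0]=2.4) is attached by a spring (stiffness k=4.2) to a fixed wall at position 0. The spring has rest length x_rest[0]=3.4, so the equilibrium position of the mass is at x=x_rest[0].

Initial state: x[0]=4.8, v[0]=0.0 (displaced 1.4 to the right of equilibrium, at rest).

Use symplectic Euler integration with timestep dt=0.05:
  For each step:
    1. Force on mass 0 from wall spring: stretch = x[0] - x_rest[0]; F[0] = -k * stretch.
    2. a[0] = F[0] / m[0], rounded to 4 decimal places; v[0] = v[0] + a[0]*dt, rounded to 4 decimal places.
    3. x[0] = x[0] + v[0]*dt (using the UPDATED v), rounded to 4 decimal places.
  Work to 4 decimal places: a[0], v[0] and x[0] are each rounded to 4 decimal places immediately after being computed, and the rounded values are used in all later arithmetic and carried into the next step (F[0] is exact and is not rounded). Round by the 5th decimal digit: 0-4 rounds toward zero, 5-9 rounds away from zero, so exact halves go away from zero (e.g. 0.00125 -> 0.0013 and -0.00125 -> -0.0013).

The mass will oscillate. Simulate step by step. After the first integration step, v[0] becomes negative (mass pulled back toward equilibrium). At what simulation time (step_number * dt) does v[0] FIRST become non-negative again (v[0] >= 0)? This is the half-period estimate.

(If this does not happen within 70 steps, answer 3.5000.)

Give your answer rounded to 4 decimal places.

Answer: 2.4000

Derivation:
Step 0: x=[4.8000] v=[0.0000]
Step 1: x=[4.7939] v=[-0.1225]
Step 2: x=[4.7817] v=[-0.2445]
Step 3: x=[4.7634] v=[-0.3654]
Step 4: x=[4.7392] v=[-0.4847]
Step 5: x=[4.7091] v=[-0.6019]
Step 6: x=[4.6733] v=[-0.7164]
Step 7: x=[4.6319] v=[-0.8278]
Step 8: x=[4.5851] v=[-0.9356]
Step 9: x=[4.5331] v=[-1.0393]
Step 10: x=[4.4762] v=[-1.1384]
Step 11: x=[4.4146] v=[-1.2326]
Step 12: x=[4.3485] v=[-1.3214]
Step 13: x=[4.2783] v=[-1.4044]
Step 14: x=[4.2042] v=[-1.4813]
Step 15: x=[4.1266] v=[-1.5517]
Step 16: x=[4.0458] v=[-1.6153]
Step 17: x=[3.9622] v=[-1.6718]
Step 18: x=[3.8762] v=[-1.7210]
Step 19: x=[3.7881] v=[-1.7627]
Step 20: x=[3.6983] v=[-1.7967]
Step 21: x=[3.6072] v=[-1.8228]
Step 22: x=[3.5152] v=[-1.8409]
Step 23: x=[3.4227] v=[-1.8510]
Step 24: x=[3.3301] v=[-1.8530]
Step 25: x=[3.2378] v=[-1.8469]
Step 26: x=[3.1462] v=[-1.8327]
Step 27: x=[3.0557] v=[-1.8105]
Step 28: x=[2.9667] v=[-1.7804]
Step 29: x=[2.8796] v=[-1.7425]
Step 30: x=[2.7948] v=[-1.6970]
Step 31: x=[2.7126] v=[-1.6440]
Step 32: x=[2.6334] v=[-1.5839]
Step 33: x=[2.5576] v=[-1.5168]
Step 34: x=[2.4854] v=[-1.4431]
Step 35: x=[2.4172] v=[-1.3631]
Step 36: x=[2.3533] v=[-1.2771]
Step 37: x=[2.2940] v=[-1.1855]
Step 38: x=[2.2396] v=[-1.0887]
Step 39: x=[2.1902] v=[-0.9872]
Step 40: x=[2.1461] v=[-0.8813]
Step 41: x=[2.1075] v=[-0.7716]
Step 42: x=[2.0746] v=[-0.6585]
Step 43: x=[2.0475] v=[-0.5425]
Step 44: x=[2.0263] v=[-0.4242]
Step 45: x=[2.0111] v=[-0.3040]
Step 46: x=[2.0020] v=[-0.1825]
Step 47: x=[1.9990] v=[-0.0602]
Step 48: x=[2.0021] v=[0.0624]
First v>=0 after going negative at step 48, time=2.4000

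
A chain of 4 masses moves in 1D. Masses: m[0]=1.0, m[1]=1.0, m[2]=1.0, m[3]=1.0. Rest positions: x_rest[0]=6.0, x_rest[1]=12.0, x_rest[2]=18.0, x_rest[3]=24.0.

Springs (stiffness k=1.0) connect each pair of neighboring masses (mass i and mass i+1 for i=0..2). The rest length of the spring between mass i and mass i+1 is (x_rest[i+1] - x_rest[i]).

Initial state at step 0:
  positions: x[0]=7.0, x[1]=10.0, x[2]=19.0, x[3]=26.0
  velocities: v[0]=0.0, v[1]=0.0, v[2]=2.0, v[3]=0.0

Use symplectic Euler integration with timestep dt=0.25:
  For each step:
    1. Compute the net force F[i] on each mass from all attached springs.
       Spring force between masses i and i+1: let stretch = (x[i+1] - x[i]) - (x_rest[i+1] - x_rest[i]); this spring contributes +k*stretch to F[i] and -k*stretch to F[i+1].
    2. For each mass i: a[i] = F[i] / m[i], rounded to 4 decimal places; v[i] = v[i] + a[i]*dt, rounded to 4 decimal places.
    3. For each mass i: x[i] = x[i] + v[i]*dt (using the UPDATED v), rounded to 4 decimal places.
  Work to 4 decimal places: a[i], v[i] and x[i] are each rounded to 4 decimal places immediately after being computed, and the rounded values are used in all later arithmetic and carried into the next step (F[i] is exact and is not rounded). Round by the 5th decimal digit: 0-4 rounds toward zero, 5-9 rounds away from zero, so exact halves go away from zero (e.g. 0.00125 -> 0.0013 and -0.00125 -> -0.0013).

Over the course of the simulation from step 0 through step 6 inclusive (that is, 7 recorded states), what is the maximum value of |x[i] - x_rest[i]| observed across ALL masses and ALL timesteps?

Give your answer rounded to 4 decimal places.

Step 0: x=[7.0000 10.0000 19.0000 26.0000] v=[0.0000 0.0000 2.0000 0.0000]
Step 1: x=[6.8125 10.3750 19.3750 25.9375] v=[-0.7500 1.5000 1.5000 -0.2500]
Step 2: x=[6.4727 11.0899 19.5977 25.8399] v=[-1.3594 2.8594 0.8906 -0.3906]
Step 3: x=[6.0464 12.0479 19.6788 25.7271] v=[-1.7051 3.8321 0.3242 -0.4512]
Step 4: x=[5.6202 13.1078 19.6609 25.6113] v=[-1.7047 4.2395 -0.0715 -0.4633]
Step 5: x=[5.2870 14.1093 19.6054 25.4986] v=[-1.3328 4.0059 -0.2222 -0.4509]
Step 6: x=[5.1302 14.9029 19.5747 25.3926] v=[-0.6272 3.1744 -0.1229 -0.4242]
Max displacement = 2.9029

Answer: 2.9029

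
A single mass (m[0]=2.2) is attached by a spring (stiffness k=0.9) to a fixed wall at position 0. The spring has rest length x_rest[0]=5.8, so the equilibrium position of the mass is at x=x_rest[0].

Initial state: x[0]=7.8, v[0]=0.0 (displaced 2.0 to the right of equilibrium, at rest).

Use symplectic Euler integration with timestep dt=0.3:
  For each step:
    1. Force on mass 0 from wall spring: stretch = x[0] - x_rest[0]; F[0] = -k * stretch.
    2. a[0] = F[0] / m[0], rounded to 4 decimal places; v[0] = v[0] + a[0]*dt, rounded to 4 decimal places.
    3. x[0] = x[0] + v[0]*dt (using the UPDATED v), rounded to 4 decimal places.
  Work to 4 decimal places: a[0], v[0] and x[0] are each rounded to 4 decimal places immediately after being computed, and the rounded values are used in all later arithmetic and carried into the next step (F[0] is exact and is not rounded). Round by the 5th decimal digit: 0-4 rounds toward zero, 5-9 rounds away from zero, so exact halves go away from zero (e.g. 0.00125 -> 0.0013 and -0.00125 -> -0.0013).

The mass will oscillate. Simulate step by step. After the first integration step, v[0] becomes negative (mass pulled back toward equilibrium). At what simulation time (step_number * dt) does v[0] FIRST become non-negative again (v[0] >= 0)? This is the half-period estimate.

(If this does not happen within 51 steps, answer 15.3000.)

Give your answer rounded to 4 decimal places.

Step 0: x=[7.8000] v=[0.0000]
Step 1: x=[7.7264] v=[-0.2455]
Step 2: x=[7.5818] v=[-0.4819]
Step 3: x=[7.3716] v=[-0.7006]
Step 4: x=[7.1036] v=[-0.8935]
Step 5: x=[6.7876] v=[-1.0535]
Step 6: x=[6.4352] v=[-1.1747]
Step 7: x=[6.0594] v=[-1.2527]
Step 8: x=[5.6741] v=[-1.2845]
Step 9: x=[5.2934] v=[-1.2691]
Step 10: x=[4.9313] v=[-1.2069]
Step 11: x=[4.6012] v=[-1.1003]
Step 12: x=[4.3152] v=[-0.9532]
Step 13: x=[4.0839] v=[-0.7710]
Step 14: x=[3.9158] v=[-0.5604]
Step 15: x=[3.8170] v=[-0.3292]
Step 16: x=[3.7913] v=[-0.0858]
Step 17: x=[3.8395] v=[0.1607]
First v>=0 after going negative at step 17, time=5.1000

Answer: 5.1000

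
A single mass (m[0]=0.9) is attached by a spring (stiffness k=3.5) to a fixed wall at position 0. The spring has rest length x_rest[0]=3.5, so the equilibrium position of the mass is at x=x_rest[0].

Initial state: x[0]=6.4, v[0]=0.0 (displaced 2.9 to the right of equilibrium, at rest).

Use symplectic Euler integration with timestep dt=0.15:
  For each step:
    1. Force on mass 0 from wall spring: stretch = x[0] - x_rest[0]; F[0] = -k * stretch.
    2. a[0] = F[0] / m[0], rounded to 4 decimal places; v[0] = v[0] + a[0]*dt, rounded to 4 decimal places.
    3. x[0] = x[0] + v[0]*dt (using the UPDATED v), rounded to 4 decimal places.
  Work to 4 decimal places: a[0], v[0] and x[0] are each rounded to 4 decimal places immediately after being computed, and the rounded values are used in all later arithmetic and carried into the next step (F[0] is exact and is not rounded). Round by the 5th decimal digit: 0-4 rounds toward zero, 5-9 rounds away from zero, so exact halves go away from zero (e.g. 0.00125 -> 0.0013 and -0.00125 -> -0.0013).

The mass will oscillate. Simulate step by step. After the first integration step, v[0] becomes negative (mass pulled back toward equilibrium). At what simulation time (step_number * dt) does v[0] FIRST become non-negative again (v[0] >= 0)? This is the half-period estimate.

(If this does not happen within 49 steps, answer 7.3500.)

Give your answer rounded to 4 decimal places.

Step 0: x=[6.4000] v=[0.0000]
Step 1: x=[6.1462] v=[-1.6917]
Step 2: x=[5.6609] v=[-3.2353]
Step 3: x=[4.9865] v=[-4.4958]
Step 4: x=[4.1821] v=[-5.3629]
Step 5: x=[3.3180] v=[-5.7608]
Step 6: x=[2.4698] v=[-5.6546]
Step 7: x=[1.7117] v=[-5.0537]
Step 8: x=[1.1101] v=[-4.0105]
Step 9: x=[0.7176] v=[-2.6164]
Step 10: x=[0.5686] v=[-0.9933]
Step 11: x=[0.6761] v=[0.7167]
First v>=0 after going negative at step 11, time=1.6500

Answer: 1.6500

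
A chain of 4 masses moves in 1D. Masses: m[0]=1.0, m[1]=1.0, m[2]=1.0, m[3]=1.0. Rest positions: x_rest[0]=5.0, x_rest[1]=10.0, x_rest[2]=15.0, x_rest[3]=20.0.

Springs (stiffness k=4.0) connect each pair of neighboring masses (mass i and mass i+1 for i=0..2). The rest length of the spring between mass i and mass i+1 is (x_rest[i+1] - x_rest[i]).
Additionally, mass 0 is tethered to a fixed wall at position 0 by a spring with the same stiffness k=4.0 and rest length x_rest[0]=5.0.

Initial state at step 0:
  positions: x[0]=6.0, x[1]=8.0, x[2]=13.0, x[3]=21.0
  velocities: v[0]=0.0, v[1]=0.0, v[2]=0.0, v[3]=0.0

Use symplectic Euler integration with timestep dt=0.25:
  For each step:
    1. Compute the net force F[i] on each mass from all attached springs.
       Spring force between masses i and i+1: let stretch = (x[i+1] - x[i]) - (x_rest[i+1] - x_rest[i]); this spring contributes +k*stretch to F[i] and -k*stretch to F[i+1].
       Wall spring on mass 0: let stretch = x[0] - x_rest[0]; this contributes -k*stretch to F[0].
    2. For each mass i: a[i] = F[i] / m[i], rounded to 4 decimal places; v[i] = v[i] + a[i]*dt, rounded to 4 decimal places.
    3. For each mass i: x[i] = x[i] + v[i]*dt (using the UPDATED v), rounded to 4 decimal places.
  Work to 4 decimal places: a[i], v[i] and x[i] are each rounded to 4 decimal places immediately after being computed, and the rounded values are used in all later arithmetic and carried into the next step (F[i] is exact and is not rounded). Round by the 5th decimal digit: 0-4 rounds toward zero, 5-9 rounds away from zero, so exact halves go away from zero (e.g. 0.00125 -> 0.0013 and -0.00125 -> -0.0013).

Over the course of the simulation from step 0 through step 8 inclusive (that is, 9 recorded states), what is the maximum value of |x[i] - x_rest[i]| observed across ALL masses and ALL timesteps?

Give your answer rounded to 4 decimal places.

Answer: 2.3411

Derivation:
Step 0: x=[6.0000 8.0000 13.0000 21.0000] v=[0.0000 0.0000 0.0000 0.0000]
Step 1: x=[5.0000 8.7500 13.7500 20.2500] v=[-4.0000 3.0000 3.0000 -3.0000]
Step 2: x=[3.6875 9.8125 14.8750 19.1250] v=[-5.2500 4.2500 4.5000 -4.5000]
Step 3: x=[2.9844 10.6094 15.7969 18.1875] v=[-2.8125 3.1875 3.6875 -3.7500]
Step 4: x=[3.4414 10.7969 16.0196 17.9024] v=[1.8281 0.7500 0.8906 -1.1406]
Step 5: x=[4.8770 10.4512 15.4073 18.3966] v=[5.7422 -1.3828 -2.4493 1.9766]
Step 6: x=[6.4869 9.9510 14.3033 19.3934] v=[6.4394 -2.0009 -4.4161 3.9873]
Step 7: x=[7.3411 9.6728 13.3837 20.3677] v=[3.4166 -1.1127 -3.6783 3.8972]
Step 8: x=[6.9429 9.7394 13.2824 20.8460] v=[-1.5928 0.2665 -0.4052 1.9132]
Max displacement = 2.3411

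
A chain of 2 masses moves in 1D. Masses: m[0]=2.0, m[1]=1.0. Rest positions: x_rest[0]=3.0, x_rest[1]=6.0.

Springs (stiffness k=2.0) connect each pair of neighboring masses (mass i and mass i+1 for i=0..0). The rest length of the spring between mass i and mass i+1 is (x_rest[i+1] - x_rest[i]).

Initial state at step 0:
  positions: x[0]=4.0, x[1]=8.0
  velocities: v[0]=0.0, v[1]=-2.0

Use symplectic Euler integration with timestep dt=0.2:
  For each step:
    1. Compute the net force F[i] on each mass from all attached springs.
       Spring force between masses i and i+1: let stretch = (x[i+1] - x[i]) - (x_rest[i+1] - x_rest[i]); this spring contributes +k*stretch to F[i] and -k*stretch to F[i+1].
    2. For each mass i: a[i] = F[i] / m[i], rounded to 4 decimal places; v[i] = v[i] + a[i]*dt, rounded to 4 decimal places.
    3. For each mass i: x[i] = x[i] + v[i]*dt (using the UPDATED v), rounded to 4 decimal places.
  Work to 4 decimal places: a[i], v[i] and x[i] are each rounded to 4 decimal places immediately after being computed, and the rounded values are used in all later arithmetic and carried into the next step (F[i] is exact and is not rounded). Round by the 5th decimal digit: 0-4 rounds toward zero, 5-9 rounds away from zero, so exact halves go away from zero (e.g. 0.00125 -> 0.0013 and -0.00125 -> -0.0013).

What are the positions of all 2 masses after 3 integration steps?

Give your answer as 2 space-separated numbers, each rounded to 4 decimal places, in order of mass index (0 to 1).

Step 0: x=[4.0000 8.0000] v=[0.0000 -2.0000]
Step 1: x=[4.0400 7.5200] v=[0.2000 -2.4000]
Step 2: x=[4.0992 7.0016] v=[0.2960 -2.5920]
Step 3: x=[4.1545 6.4910] v=[0.2765 -2.5530]

Answer: 4.1545 6.4910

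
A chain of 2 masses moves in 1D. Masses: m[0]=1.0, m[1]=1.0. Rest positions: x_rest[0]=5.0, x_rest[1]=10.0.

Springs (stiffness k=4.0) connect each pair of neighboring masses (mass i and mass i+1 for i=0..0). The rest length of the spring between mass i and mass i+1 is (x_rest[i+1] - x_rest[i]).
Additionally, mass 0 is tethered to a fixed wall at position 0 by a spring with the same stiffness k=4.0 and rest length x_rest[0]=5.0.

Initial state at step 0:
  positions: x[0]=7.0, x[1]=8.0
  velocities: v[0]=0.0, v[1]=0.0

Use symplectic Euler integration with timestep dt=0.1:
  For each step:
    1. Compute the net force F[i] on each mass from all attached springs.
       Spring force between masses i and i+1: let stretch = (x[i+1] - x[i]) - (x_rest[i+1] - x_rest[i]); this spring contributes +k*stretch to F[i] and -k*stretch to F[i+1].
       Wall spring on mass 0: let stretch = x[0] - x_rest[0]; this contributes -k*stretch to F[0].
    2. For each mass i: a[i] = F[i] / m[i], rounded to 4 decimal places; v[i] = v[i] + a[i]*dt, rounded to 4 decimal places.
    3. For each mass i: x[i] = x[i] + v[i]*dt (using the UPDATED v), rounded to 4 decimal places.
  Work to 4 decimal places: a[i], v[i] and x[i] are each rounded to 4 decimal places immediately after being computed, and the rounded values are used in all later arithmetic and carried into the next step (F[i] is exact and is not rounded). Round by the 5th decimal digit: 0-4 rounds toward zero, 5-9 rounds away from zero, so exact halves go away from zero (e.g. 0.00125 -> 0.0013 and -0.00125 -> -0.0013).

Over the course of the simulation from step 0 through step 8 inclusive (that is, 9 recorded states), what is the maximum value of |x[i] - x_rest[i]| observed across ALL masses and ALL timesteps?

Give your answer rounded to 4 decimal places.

Answer: 2.3746

Derivation:
Step 0: x=[7.0000 8.0000] v=[0.0000 0.0000]
Step 1: x=[6.7600 8.1600] v=[-2.4000 1.6000]
Step 2: x=[6.3056 8.4640] v=[-4.5440 3.0400]
Step 3: x=[5.6853 8.8817] v=[-6.2029 4.1766]
Step 4: x=[4.9655 9.3715] v=[-7.1985 4.8980]
Step 5: x=[4.2233 9.8851] v=[-7.4223 5.1356]
Step 6: x=[3.5386 10.3722] v=[-6.8469 4.8709]
Step 7: x=[2.9857 10.7860] v=[-5.5289 4.1375]
Step 8: x=[2.6254 11.0877] v=[-3.6031 3.0174]
Max displacement = 2.3746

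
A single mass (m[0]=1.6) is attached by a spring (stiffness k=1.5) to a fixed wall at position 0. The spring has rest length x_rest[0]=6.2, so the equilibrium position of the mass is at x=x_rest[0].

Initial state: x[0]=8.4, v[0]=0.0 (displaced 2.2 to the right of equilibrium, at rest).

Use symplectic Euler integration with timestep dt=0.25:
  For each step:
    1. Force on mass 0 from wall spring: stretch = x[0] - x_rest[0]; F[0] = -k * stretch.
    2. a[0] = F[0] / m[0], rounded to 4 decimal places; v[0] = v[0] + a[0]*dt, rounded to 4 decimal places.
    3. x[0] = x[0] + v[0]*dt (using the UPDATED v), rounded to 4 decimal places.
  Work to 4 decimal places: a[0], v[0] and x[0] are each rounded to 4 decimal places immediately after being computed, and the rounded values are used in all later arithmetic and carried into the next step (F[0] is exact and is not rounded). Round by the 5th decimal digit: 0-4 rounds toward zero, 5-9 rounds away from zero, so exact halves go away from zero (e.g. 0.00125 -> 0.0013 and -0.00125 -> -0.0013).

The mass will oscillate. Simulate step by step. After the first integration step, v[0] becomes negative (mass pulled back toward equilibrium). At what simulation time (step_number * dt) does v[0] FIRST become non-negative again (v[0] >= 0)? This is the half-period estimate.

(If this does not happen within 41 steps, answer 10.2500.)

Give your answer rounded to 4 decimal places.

Step 0: x=[8.4000] v=[0.0000]
Step 1: x=[8.2711] v=[-0.5156]
Step 2: x=[8.0209] v=[-1.0010]
Step 3: x=[7.6640] v=[-1.4278]
Step 4: x=[7.2213] v=[-1.7709]
Step 5: x=[6.7187] v=[-2.0103]
Step 6: x=[6.1857] v=[-2.1319]
Step 7: x=[5.6536] v=[-2.1286]
Step 8: x=[5.1535] v=[-2.0005]
Step 9: x=[4.7147] v=[-1.7552]
Step 10: x=[4.3629] v=[-1.4071]
Step 11: x=[4.1188] v=[-0.9765]
Step 12: x=[3.9966] v=[-0.4887]
Step 13: x=[4.0035] v=[0.0277]
First v>=0 after going negative at step 13, time=3.2500

Answer: 3.2500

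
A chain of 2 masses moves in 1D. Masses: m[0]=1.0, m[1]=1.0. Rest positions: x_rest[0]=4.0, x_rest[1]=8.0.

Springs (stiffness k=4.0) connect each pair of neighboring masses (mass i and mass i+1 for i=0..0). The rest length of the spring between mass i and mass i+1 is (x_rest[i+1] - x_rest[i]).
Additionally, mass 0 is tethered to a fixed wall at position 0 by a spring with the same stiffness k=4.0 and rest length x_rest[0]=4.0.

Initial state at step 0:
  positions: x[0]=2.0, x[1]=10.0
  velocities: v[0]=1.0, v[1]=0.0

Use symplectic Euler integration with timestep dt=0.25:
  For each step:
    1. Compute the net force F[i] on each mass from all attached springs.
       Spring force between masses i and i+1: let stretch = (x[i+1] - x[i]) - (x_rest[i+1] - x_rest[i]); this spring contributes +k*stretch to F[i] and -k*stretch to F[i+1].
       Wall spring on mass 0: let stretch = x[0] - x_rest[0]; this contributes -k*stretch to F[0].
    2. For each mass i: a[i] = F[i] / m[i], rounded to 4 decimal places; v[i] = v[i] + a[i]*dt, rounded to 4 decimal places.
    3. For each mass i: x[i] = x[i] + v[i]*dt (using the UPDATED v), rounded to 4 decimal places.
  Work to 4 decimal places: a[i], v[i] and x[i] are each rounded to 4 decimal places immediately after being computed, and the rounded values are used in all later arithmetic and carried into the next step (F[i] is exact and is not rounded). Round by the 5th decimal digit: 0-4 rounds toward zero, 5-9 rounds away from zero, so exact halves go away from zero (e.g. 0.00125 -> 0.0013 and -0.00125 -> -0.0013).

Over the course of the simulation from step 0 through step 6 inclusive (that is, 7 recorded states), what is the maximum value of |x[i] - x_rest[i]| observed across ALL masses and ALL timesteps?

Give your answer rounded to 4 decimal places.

Step 0: x=[2.0000 10.0000] v=[1.0000 0.0000]
Step 1: x=[3.7500 9.0000] v=[7.0000 -4.0000]
Step 2: x=[5.8750 7.6875] v=[8.5000 -5.2500]
Step 3: x=[6.9844 6.9219] v=[4.4375 -3.0625]
Step 4: x=[6.3321 7.1719] v=[-2.6094 1.0000]
Step 5: x=[4.3067 8.2120] v=[-8.1017 4.1602]
Step 6: x=[2.1809 9.2757] v=[-8.5031 4.2549]
Max displacement = 2.9844

Answer: 2.9844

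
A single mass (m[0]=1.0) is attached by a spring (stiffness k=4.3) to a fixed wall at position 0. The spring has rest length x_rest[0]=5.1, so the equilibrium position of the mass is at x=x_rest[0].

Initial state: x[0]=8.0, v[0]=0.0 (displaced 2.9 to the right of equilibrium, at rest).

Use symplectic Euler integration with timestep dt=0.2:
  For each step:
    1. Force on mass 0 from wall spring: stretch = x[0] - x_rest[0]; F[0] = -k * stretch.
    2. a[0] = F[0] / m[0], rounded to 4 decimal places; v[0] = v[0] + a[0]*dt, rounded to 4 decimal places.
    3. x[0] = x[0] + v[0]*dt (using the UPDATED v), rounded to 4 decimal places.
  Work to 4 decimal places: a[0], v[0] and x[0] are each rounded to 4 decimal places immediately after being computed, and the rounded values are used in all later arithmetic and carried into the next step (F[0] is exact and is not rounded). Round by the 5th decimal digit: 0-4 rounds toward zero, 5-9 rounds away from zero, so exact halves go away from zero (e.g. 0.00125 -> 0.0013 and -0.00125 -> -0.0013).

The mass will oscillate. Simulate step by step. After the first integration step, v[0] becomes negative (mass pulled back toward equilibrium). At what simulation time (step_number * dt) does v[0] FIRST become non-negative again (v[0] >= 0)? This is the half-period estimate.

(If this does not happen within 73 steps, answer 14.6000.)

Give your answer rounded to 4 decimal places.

Answer: 1.6000

Derivation:
Step 0: x=[8.0000] v=[0.0000]
Step 1: x=[7.5012] v=[-2.4940]
Step 2: x=[6.5894] v=[-4.5590]
Step 3: x=[5.4214] v=[-5.8399]
Step 4: x=[4.1981] v=[-6.1163]
Step 5: x=[3.1300] v=[-5.3407]
Step 6: x=[2.4007] v=[-3.6465]
Step 7: x=[2.1357] v=[-1.3251]
Step 8: x=[2.3805] v=[1.2242]
First v>=0 after going negative at step 8, time=1.6000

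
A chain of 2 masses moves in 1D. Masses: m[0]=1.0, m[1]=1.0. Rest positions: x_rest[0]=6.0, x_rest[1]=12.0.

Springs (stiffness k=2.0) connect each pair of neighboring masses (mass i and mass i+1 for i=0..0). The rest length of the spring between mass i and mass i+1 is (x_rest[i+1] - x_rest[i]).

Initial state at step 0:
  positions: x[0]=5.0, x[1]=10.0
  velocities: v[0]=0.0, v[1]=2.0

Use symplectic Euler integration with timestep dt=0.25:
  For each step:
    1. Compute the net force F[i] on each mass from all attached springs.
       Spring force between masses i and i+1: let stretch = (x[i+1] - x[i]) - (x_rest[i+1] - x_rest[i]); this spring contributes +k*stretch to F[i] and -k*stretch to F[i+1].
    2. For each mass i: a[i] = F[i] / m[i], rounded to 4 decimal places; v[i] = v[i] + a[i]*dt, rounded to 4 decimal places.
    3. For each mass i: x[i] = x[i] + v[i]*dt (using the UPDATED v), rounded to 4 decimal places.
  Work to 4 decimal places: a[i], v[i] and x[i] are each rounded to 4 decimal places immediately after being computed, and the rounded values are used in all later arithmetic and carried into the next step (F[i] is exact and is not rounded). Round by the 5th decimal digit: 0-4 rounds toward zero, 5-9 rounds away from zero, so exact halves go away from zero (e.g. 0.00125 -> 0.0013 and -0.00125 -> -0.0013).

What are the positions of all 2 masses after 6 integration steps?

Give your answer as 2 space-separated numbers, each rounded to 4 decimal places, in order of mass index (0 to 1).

Step 0: x=[5.0000 10.0000] v=[0.0000 2.0000]
Step 1: x=[4.8750 10.6250] v=[-0.5000 2.5000]
Step 2: x=[4.7188 11.2813] v=[-0.6250 2.6250]
Step 3: x=[4.6329 11.8673] v=[-0.3438 2.3438]
Step 4: x=[4.7013 12.2990] v=[0.2734 1.7266]
Step 5: x=[4.9694 12.5310] v=[1.0723 0.9278]
Step 6: x=[5.4327 12.5678] v=[1.8531 0.1470]

Answer: 5.4327 12.5678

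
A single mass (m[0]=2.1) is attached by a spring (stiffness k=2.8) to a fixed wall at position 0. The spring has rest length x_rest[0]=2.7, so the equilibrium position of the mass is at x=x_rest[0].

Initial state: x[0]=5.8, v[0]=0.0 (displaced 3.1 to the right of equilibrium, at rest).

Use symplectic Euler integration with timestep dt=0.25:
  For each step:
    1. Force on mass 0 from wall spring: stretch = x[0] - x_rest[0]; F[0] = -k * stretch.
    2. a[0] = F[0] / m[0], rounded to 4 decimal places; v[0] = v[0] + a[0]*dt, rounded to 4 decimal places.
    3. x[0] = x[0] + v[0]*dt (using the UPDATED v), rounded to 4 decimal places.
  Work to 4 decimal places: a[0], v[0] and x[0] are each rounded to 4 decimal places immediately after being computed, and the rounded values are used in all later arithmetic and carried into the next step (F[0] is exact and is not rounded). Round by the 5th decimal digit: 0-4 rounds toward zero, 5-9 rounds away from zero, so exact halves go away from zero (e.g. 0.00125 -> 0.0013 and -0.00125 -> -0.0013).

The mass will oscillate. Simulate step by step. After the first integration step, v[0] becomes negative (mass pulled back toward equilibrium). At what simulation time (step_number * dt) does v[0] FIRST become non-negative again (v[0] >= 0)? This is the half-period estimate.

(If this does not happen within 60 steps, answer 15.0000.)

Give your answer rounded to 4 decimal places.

Step 0: x=[5.8000] v=[0.0000]
Step 1: x=[5.5417] v=[-1.0333]
Step 2: x=[5.0466] v=[-1.9805]
Step 3: x=[4.3559] v=[-2.7627]
Step 4: x=[3.5272] v=[-3.3147]
Step 5: x=[2.6296] v=[-3.5904]
Step 6: x=[1.7379] v=[-3.5669]
Step 7: x=[0.9264] v=[-3.2462]
Step 8: x=[0.2627] v=[-2.6550]
Step 9: x=[-0.1980] v=[-1.8426]
Step 10: x=[-0.4172] v=[-0.8766]
Step 11: x=[-0.3766] v=[0.1625]
First v>=0 after going negative at step 11, time=2.7500

Answer: 2.7500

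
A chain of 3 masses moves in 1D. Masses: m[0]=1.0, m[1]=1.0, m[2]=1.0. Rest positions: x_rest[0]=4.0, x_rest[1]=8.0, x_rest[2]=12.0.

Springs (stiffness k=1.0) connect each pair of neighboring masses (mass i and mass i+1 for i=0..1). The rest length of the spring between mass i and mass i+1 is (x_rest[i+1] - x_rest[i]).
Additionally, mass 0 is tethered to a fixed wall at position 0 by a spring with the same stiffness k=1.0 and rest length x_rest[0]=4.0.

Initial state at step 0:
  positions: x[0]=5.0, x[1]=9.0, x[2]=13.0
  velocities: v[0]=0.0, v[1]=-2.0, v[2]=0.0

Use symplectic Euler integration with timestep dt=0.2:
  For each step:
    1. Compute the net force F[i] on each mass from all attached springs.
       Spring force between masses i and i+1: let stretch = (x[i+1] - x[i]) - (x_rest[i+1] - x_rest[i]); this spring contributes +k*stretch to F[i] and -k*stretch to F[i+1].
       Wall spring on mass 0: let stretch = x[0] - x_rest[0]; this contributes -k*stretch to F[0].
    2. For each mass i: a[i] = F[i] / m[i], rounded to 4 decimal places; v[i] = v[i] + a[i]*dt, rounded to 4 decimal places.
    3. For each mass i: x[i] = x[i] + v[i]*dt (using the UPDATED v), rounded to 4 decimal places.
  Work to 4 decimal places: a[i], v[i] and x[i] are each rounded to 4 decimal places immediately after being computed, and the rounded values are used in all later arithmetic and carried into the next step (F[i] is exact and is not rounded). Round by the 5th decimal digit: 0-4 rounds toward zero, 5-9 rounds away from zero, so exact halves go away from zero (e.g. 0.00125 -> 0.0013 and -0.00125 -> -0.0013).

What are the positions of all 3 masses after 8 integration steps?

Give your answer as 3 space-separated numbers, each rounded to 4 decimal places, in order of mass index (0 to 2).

Answer: 3.2936 7.4337 12.0462

Derivation:
Step 0: x=[5.0000 9.0000 13.0000] v=[0.0000 -2.0000 0.0000]
Step 1: x=[4.9600 8.6000 13.0000] v=[-0.2000 -2.0000 0.0000]
Step 2: x=[4.8672 8.2304 12.9840] v=[-0.4640 -1.8480 -0.0800]
Step 3: x=[4.7142 7.9164 12.9379] v=[-0.7648 -1.5699 -0.2307]
Step 4: x=[4.5008 7.6752 12.8509] v=[-1.0672 -1.2060 -0.4350]
Step 5: x=[4.2343 7.5141 12.7169] v=[-1.3325 -0.8057 -0.6701]
Step 6: x=[3.9296 7.4299 12.5348] v=[-1.5234 -0.4211 -0.9107]
Step 7: x=[3.6077 7.4099 12.3085] v=[-1.6093 -0.1002 -1.1317]
Step 8: x=[3.2936 7.4337 12.0462] v=[-1.5704 0.1191 -1.3114]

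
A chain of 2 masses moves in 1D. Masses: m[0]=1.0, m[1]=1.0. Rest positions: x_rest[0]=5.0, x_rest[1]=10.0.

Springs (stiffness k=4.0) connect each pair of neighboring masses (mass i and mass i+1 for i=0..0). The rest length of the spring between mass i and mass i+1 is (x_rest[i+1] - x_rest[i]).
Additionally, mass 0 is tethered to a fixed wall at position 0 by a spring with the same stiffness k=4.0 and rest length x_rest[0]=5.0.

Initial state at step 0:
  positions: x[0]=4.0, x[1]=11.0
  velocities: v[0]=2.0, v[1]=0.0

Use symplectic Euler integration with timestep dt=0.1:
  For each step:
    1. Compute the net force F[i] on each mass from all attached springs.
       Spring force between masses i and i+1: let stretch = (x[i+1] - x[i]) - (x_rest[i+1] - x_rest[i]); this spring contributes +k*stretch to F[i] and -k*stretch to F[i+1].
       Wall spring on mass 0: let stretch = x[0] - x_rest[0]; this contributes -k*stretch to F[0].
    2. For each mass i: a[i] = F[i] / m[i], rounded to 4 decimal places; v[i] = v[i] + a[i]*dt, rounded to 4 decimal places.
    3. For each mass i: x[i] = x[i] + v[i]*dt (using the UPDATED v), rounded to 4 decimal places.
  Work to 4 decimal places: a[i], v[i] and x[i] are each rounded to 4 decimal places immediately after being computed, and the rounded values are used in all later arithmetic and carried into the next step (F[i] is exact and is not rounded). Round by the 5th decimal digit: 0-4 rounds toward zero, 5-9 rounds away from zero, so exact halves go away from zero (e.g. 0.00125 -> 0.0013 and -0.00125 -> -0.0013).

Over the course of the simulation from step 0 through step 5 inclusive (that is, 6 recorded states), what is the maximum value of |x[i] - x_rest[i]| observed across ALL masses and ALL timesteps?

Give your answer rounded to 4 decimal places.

Answer: 1.1007

Derivation:
Step 0: x=[4.0000 11.0000] v=[2.0000 0.0000]
Step 1: x=[4.3200 10.9200] v=[3.2000 -0.8000]
Step 2: x=[4.7312 10.7760] v=[4.1120 -1.4400]
Step 3: x=[5.1949 10.5902] v=[4.6374 -1.8579]
Step 4: x=[5.6667 10.3886] v=[4.7176 -2.0160]
Step 5: x=[6.1007 10.1981] v=[4.3397 -1.9048]
Max displacement = 1.1007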